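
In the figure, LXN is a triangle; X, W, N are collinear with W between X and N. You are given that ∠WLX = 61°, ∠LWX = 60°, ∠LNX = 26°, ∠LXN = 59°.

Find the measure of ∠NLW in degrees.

1. ∠LWN = 120°  [linear pair at W on XN]
2. ∠LNW = 26°  [W on ray NX]
3. ∠NLW = 34°  [△LWN]

∠NLW = 34°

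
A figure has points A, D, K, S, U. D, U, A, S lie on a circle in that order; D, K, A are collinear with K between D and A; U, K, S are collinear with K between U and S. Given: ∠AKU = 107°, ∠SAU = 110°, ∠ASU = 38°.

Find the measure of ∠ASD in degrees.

∠ASD = 79°

1. ∠DKS = 107°  [vertical angles at K]
2. ∠AUS = 32°  [△UAS]
3. ∠AKS = 73°  [linear pair at K on DA]
4. ∠ADS = 32°  [same arc AS]
5. ∠DAS = 69°  [△AKS]
6. ∠ASD = 79°  [△DAS]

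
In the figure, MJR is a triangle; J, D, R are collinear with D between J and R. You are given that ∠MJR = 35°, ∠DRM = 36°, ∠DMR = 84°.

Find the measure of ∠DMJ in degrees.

∠DMJ = 25°

1. ∠DJM = 35°  [D on ray JR]
2. ∠MDR = 60°  [△MDR]
3. ∠JDM = 120°  [linear pair at D on JR]
4. ∠DMJ = 25°  [△MJD]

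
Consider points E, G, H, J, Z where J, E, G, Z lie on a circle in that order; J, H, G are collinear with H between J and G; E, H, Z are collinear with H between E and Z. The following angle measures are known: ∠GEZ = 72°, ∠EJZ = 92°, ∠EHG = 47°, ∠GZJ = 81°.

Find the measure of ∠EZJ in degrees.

1. ∠GJZ = 72°  [same arc GZ]
2. ∠JHZ = 47°  [vertical angles at H]
3. ∠EZJ = 61°  [△JHZ]

∠EZJ = 61°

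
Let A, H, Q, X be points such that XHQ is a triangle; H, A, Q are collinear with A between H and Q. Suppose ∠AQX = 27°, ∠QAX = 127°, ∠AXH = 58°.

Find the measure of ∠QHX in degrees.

1. ∠HAX = 53°  [linear pair at A on HQ]
2. ∠AHX = 69°  [△XHA]
3. ∠QHX = 69°  [A on ray HQ]

∠QHX = 69°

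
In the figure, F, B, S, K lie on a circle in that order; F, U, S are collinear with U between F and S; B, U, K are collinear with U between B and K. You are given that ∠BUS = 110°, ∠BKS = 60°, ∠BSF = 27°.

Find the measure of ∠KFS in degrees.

1. ∠FUK = 110°  [vertical angles at U]
2. ∠BKF = 27°  [same arc FB]
3. ∠KFS = 43°  [△FUK]

∠KFS = 43°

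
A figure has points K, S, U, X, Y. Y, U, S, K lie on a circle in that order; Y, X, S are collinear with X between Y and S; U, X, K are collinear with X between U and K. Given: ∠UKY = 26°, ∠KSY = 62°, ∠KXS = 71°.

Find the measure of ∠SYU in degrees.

1. ∠KUY = 62°  [same arc YK]
2. ∠UXY = 71°  [vertical angles at X]
3. ∠SYU = 47°  [△YXU]

∠SYU = 47°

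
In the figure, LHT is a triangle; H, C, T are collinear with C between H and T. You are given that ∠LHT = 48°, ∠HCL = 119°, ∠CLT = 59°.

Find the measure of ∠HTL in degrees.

1. ∠LCT = 61°  [linear pair at C on HT]
2. ∠CTL = 60°  [△LCT]
3. ∠HTL = 60°  [C on ray TH]

∠HTL = 60°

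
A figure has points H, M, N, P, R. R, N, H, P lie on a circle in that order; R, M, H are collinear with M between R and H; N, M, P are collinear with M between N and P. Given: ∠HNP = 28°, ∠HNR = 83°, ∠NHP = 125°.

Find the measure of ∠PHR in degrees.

1. ∠HRP = 28°  [same arc HP]
2. ∠HPR = 97°  [cyclic RNHP, opposite ∠N+∠P]
3. ∠PHR = 55°  [△RHP]

∠PHR = 55°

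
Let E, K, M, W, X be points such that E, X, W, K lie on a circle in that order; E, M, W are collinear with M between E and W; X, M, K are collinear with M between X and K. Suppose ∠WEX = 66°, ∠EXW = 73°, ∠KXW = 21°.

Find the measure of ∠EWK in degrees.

1. ∠EKW = 107°  [cyclic EXWK, opposite ∠X+∠K]
2. ∠KEW = 21°  [same arc WK]
3. ∠EWK = 52°  [△EWK]

∠EWK = 52°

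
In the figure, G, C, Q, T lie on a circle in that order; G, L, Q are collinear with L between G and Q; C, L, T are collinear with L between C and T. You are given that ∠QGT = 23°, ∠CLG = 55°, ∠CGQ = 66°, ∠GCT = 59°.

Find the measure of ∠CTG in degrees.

∠CTG = 32°

1. ∠QCT = 23°  [same arc QT]
2. ∠CLQ = 125°  [linear pair at L on GQ]
3. ∠CQG = 32°  [△CLQ]
4. ∠CTG = 32°  [same arc GC]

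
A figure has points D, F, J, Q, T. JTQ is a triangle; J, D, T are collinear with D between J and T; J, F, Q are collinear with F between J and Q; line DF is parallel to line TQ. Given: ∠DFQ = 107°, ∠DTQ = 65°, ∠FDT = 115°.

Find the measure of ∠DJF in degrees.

∠DJF = 42°

1. ∠DFJ = 73°  [linear pair at F on JQ]
2. ∠FDJ = 65°  [linear pair at D on JT]
3. ∠DJF = 42°  [△JDF]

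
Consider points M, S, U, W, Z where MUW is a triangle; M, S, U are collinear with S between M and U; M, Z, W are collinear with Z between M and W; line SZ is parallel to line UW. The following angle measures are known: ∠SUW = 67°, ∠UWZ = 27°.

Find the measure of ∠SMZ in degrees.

1. ∠MUW = 67°  [S on ray UM]
2. ∠MWU = 27°  [Z on ray WM]
3. ∠UMW = 86°  [△MUW]
4. ∠SMZ = 86°  [S on MU, Z on MW]

∠SMZ = 86°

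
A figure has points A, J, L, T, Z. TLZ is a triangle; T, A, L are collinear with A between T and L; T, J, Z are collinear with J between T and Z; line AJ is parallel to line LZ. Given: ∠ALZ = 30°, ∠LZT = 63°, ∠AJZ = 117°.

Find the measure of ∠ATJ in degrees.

1. ∠TLZ = 30°  [A on ray LT]
2. ∠LTZ = 87°  [△TLZ]
3. ∠ATJ = 87°  [A on TL, J on TZ]

∠ATJ = 87°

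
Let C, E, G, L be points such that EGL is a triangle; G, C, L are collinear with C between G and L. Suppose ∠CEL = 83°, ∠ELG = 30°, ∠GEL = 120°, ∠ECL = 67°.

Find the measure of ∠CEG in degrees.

1. ∠EGL = 30°  [△EGL]
2. ∠ECG = 113°  [linear pair at C on GL]
3. ∠CGE = 30°  [C on ray GL]
4. ∠CEG = 37°  [△EGC]

∠CEG = 37°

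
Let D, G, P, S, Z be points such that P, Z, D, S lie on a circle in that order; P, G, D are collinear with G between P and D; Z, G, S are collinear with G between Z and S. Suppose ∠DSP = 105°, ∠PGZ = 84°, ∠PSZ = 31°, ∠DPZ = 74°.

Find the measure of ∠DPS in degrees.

1. ∠DGS = 84°  [vertical angles at G]
2. ∠PGS = 96°  [linear pair at G on PD]
3. ∠DPS = 53°  [△PGS]

∠DPS = 53°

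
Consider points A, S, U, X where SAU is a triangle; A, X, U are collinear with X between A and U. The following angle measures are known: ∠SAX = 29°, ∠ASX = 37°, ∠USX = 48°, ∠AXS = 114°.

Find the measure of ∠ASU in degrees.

1. ∠SAU = 29°  [X on ray AU]
2. ∠SXU = 66°  [linear pair at X on AU]
3. ∠SUX = 66°  [△SXU]
4. ∠AUS = 66°  [X on ray UA]
5. ∠ASU = 85°  [△SAU]

∠ASU = 85°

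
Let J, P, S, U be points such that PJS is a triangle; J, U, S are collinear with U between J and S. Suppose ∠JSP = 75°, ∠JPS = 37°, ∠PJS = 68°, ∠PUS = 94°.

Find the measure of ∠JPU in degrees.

∠JPU = 26°

1. ∠PJU = 68°  [U on ray JS]
2. ∠JUP = 86°  [linear pair at U on JS]
3. ∠JPU = 26°  [△PJU]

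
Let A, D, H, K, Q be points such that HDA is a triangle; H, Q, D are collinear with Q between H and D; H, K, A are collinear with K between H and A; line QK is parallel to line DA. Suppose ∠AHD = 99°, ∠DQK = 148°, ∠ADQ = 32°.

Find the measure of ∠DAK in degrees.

∠DAK = 49°

1. ∠ADH = 32°  [Q on ray DH]
2. ∠DAH = 49°  [△HDA]
3. ∠DAK = 49°  [K on ray AH]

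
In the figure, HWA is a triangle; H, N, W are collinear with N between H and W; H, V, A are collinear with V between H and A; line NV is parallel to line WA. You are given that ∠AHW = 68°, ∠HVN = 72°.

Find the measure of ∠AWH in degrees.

∠AWH = 40°

1. ∠NHV = 68°  [N on HW, V on HA]
2. ∠HNV = 40°  [△HNV]
3. ∠AWH = 40°  [NV∥WA, corresponding at N]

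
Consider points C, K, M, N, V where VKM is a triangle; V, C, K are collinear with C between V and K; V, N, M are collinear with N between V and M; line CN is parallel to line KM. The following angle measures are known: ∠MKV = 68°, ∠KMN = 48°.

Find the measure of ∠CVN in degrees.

1. ∠KMV = 48°  [N on ray MV]
2. ∠KVM = 64°  [△VKM]
3. ∠CVN = 64°  [C on VK, N on VM]

∠CVN = 64°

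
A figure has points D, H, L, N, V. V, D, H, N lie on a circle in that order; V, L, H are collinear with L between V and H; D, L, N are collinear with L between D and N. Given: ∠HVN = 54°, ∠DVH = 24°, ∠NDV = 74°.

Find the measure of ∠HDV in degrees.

∠HDV = 128°

1. ∠NHV = 74°  [same arc VN]
2. ∠HNV = 52°  [△VHN]
3. ∠HDV = 128°  [cyclic VDHN, opposite ∠D+∠N]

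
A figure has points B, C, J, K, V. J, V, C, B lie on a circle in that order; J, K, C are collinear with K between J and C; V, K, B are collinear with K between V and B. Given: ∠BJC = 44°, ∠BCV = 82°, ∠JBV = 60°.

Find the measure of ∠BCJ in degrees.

∠BCJ = 22°

1. ∠BVC = 44°  [same arc CB]
2. ∠BKJ = 76°  [△JKB]
3. ∠CBV = 54°  [△VCB]
4. ∠BKC = 104°  [linear pair at K on JC]
5. ∠BCJ = 22°  [△CKB]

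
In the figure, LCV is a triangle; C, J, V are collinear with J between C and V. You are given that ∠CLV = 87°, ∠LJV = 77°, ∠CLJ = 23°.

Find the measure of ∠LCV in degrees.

1. ∠CJL = 103°  [linear pair at J on CV]
2. ∠JCL = 54°  [△LCJ]
3. ∠LCV = 54°  [J on ray CV]

∠LCV = 54°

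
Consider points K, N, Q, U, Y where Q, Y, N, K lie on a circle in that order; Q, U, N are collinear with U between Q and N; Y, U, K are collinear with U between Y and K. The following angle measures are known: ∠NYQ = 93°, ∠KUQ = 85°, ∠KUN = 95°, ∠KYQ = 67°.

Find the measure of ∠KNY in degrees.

∠KNY = 136°

1. ∠NKQ = 87°  [cyclic QYNK, opposite ∠Y+∠K]
2. ∠KNQ = 67°  [same arc QK]
3. ∠KQN = 26°  [△QNK]
4. ∠NKY = 18°  [△NUK]
5. ∠KYN = 26°  [same arc NK]
6. ∠KNY = 136°  [△YNK]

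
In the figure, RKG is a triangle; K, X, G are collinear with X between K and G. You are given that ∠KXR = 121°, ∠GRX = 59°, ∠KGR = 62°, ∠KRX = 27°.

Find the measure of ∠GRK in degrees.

1. ∠RKX = 32°  [△RKX]
2. ∠GKR = 32°  [X on ray KG]
3. ∠GRK = 86°  [△RKG]

∠GRK = 86°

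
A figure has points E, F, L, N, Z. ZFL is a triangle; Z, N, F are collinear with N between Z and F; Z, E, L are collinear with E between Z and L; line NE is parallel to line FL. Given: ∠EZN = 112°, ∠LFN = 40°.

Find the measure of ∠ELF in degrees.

∠ELF = 28°

1. ∠FZL = 112°  [N on ZF, E on ZL]
2. ∠LFZ = 40°  [N on ray FZ]
3. ∠FLZ = 28°  [△ZFL]
4. ∠ELF = 28°  [E on ray LZ]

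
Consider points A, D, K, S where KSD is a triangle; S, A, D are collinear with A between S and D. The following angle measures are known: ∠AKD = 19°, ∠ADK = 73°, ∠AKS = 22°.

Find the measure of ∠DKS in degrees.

1. ∠DAK = 88°  [△KAD]
2. ∠KDS = 73°  [A on ray DS]
3. ∠KAS = 92°  [linear pair at A on SD]
4. ∠ASK = 66°  [△KSA]
5. ∠DSK = 66°  [A on ray SD]
6. ∠DKS = 41°  [△KSD]

∠DKS = 41°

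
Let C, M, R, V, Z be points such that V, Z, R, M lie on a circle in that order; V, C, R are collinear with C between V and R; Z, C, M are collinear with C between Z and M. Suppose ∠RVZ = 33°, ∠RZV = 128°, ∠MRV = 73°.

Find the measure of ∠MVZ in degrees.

∠MVZ = 88°

1. ∠VRZ = 19°  [△VZR]
2. ∠MZV = 73°  [same arc VM]
3. ∠VMZ = 19°  [same arc VZ]
4. ∠MVZ = 88°  [△VZM]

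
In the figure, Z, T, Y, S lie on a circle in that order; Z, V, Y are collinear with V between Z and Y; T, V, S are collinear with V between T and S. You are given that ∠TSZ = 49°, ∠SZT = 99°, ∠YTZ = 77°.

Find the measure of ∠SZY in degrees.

∠SZY = 45°

1. ∠STZ = 32°  [△ZTS]
2. ∠YSZ = 103°  [cyclic ZTYS, opposite ∠T+∠S]
3. ∠SYZ = 32°  [same arc ZS]
4. ∠SZY = 45°  [△ZYS]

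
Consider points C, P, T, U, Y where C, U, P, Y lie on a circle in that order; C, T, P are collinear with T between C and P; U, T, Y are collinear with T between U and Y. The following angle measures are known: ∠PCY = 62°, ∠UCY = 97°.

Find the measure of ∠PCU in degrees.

∠PCU = 35°

1. ∠PUY = 62°  [same arc PY]
2. ∠UPY = 83°  [cyclic CUPY, opposite ∠C+∠P]
3. ∠PYU = 35°  [△UPY]
4. ∠PCU = 35°  [same arc UP]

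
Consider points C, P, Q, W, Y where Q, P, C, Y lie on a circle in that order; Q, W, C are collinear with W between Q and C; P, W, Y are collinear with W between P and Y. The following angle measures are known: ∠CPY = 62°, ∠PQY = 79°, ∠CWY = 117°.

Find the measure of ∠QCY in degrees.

1. ∠PCY = 101°  [cyclic QPCY, opposite ∠Q+∠C]
2. ∠CYP = 17°  [△PCY]
3. ∠QCY = 46°  [△CWY]

∠QCY = 46°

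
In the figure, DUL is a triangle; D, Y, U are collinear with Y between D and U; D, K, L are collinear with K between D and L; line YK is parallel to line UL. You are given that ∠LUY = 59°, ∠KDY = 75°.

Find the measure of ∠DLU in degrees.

∠DLU = 46°

1. ∠DUL = 59°  [Y on ray UD]
2. ∠LDU = 75°  [Y on DU, K on DL]
3. ∠DLU = 46°  [△DUL]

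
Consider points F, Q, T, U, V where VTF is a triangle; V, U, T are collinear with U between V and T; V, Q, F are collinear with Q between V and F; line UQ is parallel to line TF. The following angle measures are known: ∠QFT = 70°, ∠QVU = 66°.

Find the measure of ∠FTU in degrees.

∠FTU = 44°

1. ∠TFV = 70°  [Q on ray FV]
2. ∠FVT = 66°  [U on VT, Q on VF]
3. ∠FTV = 44°  [△VTF]
4. ∠FTU = 44°  [U on ray TV]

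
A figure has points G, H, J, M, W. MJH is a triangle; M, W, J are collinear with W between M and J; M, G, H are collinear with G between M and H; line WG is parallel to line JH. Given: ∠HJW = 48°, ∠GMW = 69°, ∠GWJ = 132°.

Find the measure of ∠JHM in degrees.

∠JHM = 63°

1. ∠HJM = 48°  [W on ray JM]
2. ∠HMJ = 69°  [W on MJ, G on MH]
3. ∠JHM = 63°  [△MJH]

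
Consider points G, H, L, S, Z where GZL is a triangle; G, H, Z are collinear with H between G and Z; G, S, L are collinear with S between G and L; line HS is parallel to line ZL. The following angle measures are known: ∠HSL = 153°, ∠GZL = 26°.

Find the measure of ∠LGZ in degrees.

∠LGZ = 127°

1. ∠GSH = 27°  [linear pair at S on GL]
2. ∠GHS = 26°  [HS∥ZL, corresponding at H]
3. ∠HGS = 127°  [△GHS]
4. ∠LGZ = 127°  [H on GZ, S on GL]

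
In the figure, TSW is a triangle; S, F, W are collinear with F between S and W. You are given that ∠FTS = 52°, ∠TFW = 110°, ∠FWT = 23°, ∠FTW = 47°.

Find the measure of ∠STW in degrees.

1. ∠SFT = 70°  [linear pair at F on SW]
2. ∠SWT = 23°  [F on ray WS]
3. ∠FST = 58°  [△TSF]
4. ∠TSW = 58°  [F on ray SW]
5. ∠STW = 99°  [△TSW]

∠STW = 99°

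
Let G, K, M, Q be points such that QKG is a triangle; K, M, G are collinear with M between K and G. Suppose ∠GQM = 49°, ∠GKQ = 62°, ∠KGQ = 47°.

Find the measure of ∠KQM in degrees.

∠KQM = 22°

1. ∠MKQ = 62°  [M on ray KG]
2. ∠MGQ = 47°  [M on ray GK]
3. ∠GMQ = 84°  [△QMG]
4. ∠KMQ = 96°  [linear pair at M on KG]
5. ∠KQM = 22°  [△QKM]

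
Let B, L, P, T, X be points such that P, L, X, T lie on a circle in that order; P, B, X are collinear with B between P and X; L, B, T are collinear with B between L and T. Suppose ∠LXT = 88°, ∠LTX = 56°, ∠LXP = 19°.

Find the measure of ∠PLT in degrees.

∠PLT = 69°

1. ∠LPT = 92°  [cyclic PLXT, opposite ∠P+∠X]
2. ∠LTP = 19°  [same arc PL]
3. ∠PLT = 69°  [△PLT]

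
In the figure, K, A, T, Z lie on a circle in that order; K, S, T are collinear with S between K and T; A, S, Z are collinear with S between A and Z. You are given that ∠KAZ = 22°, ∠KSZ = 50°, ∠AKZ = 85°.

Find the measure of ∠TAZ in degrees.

∠TAZ = 57°

1. ∠AZK = 73°  [△KAZ]
2. ∠AST = 50°  [vertical angles at S]
3. ∠ATK = 73°  [same arc KA]
4. ∠TAZ = 57°  [△AST]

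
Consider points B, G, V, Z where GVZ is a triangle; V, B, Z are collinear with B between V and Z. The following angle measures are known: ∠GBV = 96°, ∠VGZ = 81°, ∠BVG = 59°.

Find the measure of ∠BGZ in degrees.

∠BGZ = 56°

1. ∠GBZ = 84°  [linear pair at B on VZ]
2. ∠GVZ = 59°  [B on ray VZ]
3. ∠GZV = 40°  [△GVZ]
4. ∠BZG = 40°  [B on ray ZV]
5. ∠BGZ = 56°  [△GBZ]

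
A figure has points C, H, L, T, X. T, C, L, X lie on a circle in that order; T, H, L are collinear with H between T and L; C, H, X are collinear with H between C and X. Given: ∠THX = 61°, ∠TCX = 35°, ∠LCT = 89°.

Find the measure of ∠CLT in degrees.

1. ∠CHL = 61°  [vertical angles at H]
2. ∠CHT = 119°  [linear pair at H on TL]
3. ∠CTL = 26°  [△THC]
4. ∠CLT = 65°  [△TCL]

∠CLT = 65°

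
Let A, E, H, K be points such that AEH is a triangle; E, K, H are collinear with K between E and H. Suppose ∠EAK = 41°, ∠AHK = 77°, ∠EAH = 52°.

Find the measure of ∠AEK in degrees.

1. ∠AHE = 77°  [K on ray HE]
2. ∠AEH = 51°  [△AEH]
3. ∠AEK = 51°  [K on ray EH]

∠AEK = 51°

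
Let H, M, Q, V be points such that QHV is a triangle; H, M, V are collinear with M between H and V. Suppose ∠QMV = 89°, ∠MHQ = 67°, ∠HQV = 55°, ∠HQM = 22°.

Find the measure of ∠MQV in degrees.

∠MQV = 33°

1. ∠QHV = 67°  [M on ray HV]
2. ∠HVQ = 58°  [△QHV]
3. ∠MVQ = 58°  [M on ray VH]
4. ∠MQV = 33°  [△QMV]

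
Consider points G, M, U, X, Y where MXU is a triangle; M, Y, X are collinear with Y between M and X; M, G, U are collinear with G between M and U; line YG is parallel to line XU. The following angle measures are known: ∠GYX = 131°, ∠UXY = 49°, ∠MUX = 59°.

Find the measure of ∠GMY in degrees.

∠GMY = 72°

1. ∠GYM = 49°  [linear pair at Y on MX]
2. ∠MGY = 59°  [YG∥XU, corresponding at G]
3. ∠GMY = 72°  [△MYG]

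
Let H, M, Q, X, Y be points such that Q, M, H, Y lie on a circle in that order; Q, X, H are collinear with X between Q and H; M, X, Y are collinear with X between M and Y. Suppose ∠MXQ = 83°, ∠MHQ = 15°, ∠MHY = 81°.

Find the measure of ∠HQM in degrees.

1. ∠HXM = 97°  [linear pair at X on QH]
2. ∠HMY = 68°  [△MXH]
3. ∠HYM = 31°  [△MHY]
4. ∠HQM = 31°  [same arc MH]

∠HQM = 31°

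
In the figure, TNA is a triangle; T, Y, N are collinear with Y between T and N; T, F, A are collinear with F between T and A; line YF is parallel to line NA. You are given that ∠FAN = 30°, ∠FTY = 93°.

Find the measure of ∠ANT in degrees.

∠ANT = 57°

1. ∠NAT = 30°  [F on ray AT]
2. ∠ATN = 93°  [Y on TN, F on TA]
3. ∠ANT = 57°  [△TNA]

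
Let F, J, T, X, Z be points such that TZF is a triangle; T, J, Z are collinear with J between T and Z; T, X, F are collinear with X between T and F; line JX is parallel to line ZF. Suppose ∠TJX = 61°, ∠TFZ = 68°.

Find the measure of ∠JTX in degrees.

∠JTX = 51°

1. ∠FZT = 61°  [JX∥ZF, corresponding at J]
2. ∠FTZ = 51°  [△TZF]
3. ∠JTX = 51°  [J on TZ, X on TF]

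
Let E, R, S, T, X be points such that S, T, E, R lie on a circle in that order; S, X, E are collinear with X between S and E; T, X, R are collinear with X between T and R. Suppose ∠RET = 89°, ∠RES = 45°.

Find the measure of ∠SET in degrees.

∠SET = 44°

1. ∠RST = 91°  [cyclic STER, opposite ∠S+∠E]
2. ∠RTS = 45°  [same arc SR]
3. ∠SRT = 44°  [△STR]
4. ∠SET = 44°  [same arc ST]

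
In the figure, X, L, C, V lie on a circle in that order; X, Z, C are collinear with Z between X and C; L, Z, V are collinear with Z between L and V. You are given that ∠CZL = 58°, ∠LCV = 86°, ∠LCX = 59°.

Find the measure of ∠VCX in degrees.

∠VCX = 27°

1. ∠VZX = 58°  [vertical angles at Z]
2. ∠CLV = 63°  [△LZC]
3. ∠CVL = 31°  [△LCV]
4. ∠CZV = 122°  [linear pair at Z on XC]
5. ∠VCX = 27°  [△CZV]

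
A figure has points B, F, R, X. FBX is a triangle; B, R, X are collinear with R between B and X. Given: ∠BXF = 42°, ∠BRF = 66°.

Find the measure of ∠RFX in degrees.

∠RFX = 24°

1. ∠FXR = 42°  [R on ray XB]
2. ∠FRX = 114°  [linear pair at R on BX]
3. ∠RFX = 24°  [△FRX]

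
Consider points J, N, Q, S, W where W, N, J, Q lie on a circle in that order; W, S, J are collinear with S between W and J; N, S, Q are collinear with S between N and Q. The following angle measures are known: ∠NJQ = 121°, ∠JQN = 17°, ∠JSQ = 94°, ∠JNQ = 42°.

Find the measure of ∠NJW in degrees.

∠NJW = 52°

1. ∠NSW = 94°  [vertical angles at S]
2. ∠JSN = 86°  [linear pair at S on WJ]
3. ∠NJW = 52°  [△NSJ]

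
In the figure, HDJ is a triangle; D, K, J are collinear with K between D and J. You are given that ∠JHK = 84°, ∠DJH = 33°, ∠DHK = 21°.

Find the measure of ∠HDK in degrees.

∠HDK = 42°

1. ∠HJK = 33°  [K on ray JD]
2. ∠HKJ = 63°  [△HKJ]
3. ∠DKH = 117°  [linear pair at K on DJ]
4. ∠HDK = 42°  [△HDK]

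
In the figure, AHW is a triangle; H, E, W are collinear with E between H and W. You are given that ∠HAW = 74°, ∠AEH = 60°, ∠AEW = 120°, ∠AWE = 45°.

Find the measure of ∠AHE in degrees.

1. ∠AWH = 45°  [E on ray WH]
2. ∠AHW = 61°  [△AHW]
3. ∠AHE = 61°  [E on ray HW]

∠AHE = 61°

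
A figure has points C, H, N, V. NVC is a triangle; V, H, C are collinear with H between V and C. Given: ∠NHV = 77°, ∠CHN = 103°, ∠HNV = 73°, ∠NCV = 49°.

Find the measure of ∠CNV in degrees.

1. ∠HVN = 30°  [△NVH]
2. ∠CVN = 30°  [H on ray VC]
3. ∠CNV = 101°  [△NVC]

∠CNV = 101°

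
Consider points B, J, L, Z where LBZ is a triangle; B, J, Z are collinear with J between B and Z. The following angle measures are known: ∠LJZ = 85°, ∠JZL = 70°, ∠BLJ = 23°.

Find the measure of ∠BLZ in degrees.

1. ∠BJL = 95°  [linear pair at J on BZ]
2. ∠BZL = 70°  [J on ray ZB]
3. ∠JBL = 62°  [△LBJ]
4. ∠LBZ = 62°  [J on ray BZ]
5. ∠BLZ = 48°  [△LBZ]

∠BLZ = 48°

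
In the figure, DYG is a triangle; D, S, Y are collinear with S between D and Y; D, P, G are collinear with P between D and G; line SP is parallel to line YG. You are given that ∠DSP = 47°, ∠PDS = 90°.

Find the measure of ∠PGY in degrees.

1. ∠DPS = 43°  [△DSP]
2. ∠GPS = 137°  [linear pair at P on DG]
3. ∠PGY = 43°  [SP∥YG, co-interior at G–P]

∠PGY = 43°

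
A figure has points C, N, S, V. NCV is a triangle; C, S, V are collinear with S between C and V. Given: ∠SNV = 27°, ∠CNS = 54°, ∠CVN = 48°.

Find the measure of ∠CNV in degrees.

∠CNV = 81°

1. ∠NVS = 48°  [S on ray VC]
2. ∠NSV = 105°  [△NSV]
3. ∠CSN = 75°  [linear pair at S on CV]
4. ∠NCS = 51°  [△NCS]
5. ∠NCV = 51°  [S on ray CV]
6. ∠CNV = 81°  [△NCV]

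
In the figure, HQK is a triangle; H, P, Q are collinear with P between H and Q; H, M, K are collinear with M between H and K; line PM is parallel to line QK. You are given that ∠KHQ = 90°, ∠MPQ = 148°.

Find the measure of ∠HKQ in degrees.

1. ∠MHP = 90°  [P on HQ, M on HK]
2. ∠HPM = 32°  [linear pair at P on HQ]
3. ∠HMP = 58°  [△HPM]
4. ∠HKQ = 58°  [PM∥QK, corresponding at M]

∠HKQ = 58°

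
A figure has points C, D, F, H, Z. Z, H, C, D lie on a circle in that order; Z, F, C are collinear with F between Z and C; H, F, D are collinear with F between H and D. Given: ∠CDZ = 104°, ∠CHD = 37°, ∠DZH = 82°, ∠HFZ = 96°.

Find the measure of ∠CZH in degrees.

∠CZH = 45°

1. ∠DCH = 98°  [cyclic ZHCD, opposite ∠Z+∠C]
2. ∠CDH = 45°  [△HCD]
3. ∠CZH = 45°  [same arc HC]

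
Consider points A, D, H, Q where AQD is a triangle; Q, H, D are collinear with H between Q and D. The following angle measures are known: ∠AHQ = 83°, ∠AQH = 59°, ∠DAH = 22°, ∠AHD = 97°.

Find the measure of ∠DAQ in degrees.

1. ∠AQD = 59°  [H on ray QD]
2. ∠ADH = 61°  [△AHD]
3. ∠ADQ = 61°  [H on ray DQ]
4. ∠DAQ = 60°  [△AQD]

∠DAQ = 60°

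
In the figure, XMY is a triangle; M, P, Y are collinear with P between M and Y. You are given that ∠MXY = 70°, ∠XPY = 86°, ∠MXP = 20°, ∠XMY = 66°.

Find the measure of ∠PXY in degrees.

1. ∠MYX = 44°  [△XMY]
2. ∠PYX = 44°  [P on ray YM]
3. ∠PXY = 50°  [△XPY]

∠PXY = 50°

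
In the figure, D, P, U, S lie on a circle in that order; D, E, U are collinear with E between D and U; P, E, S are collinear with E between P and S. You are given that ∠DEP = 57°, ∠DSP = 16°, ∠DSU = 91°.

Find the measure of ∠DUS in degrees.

∠DUS = 48°

1. ∠SEU = 57°  [vertical angles at E]
2. ∠DES = 123°  [linear pair at E on DU]
3. ∠SDU = 41°  [△DES]
4. ∠DUS = 48°  [△DUS]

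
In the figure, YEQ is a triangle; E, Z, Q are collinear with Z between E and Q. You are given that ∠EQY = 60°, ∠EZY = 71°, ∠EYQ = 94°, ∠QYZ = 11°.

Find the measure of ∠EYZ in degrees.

1. ∠QEY = 26°  [△YEQ]
2. ∠YEZ = 26°  [Z on ray EQ]
3. ∠EYZ = 83°  [△YEZ]

∠EYZ = 83°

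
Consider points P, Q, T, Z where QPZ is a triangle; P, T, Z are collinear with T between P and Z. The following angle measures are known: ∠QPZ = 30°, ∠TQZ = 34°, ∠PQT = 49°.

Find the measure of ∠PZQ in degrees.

∠PZQ = 67°

1. ∠QPT = 30°  [T on ray PZ]
2. ∠PTQ = 101°  [△QPT]
3. ∠QTZ = 79°  [linear pair at T on PZ]
4. ∠QZT = 67°  [△QTZ]
5. ∠PZQ = 67°  [T on ray ZP]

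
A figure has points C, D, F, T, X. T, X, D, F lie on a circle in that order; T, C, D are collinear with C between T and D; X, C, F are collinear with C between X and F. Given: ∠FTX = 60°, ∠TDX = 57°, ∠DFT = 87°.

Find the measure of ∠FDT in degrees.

∠FDT = 63°

1. ∠TFX = 57°  [same arc TX]
2. ∠FXT = 63°  [△TXF]
3. ∠FDT = 63°  [same arc TF]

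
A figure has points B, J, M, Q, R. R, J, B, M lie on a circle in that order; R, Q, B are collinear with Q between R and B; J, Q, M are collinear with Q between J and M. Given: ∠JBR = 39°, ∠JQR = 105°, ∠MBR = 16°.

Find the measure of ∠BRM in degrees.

∠BRM = 66°

1. ∠JMR = 39°  [same arc RJ]
2. ∠BQM = 105°  [vertical angles at Q]
3. ∠MQR = 75°  [linear pair at Q on RB]
4. ∠BRM = 66°  [△RQM]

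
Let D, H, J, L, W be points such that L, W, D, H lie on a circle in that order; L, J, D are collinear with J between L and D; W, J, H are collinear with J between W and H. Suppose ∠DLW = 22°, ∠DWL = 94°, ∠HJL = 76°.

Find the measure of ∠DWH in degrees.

1. ∠LDW = 64°  [△LWD]
2. ∠DJW = 76°  [vertical angles at J]
3. ∠DWH = 40°  [△WJD]

∠DWH = 40°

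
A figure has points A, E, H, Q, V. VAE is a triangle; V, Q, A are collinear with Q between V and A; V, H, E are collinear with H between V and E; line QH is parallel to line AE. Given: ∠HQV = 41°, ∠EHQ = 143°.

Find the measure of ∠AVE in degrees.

∠AVE = 102°

1. ∠QHV = 37°  [linear pair at H on VE]
2. ∠HVQ = 102°  [△VQH]
3. ∠AVE = 102°  [Q on VA, H on VE]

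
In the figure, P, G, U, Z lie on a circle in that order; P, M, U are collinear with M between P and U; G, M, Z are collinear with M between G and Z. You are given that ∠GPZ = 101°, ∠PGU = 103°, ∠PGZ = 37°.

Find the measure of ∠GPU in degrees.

∠GPU = 35°

1. ∠GZP = 42°  [△PGZ]
2. ∠GUP = 42°  [same arc PG]
3. ∠GPU = 35°  [△PGU]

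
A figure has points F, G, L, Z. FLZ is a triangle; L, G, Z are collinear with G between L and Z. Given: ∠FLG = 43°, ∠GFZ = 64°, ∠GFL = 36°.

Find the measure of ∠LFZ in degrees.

∠LFZ = 100°

1. ∠FGL = 101°  [△FLG]
2. ∠FLZ = 43°  [G on ray LZ]
3. ∠FGZ = 79°  [linear pair at G on LZ]
4. ∠FZG = 37°  [△FGZ]
5. ∠FZL = 37°  [G on ray ZL]
6. ∠LFZ = 100°  [△FLZ]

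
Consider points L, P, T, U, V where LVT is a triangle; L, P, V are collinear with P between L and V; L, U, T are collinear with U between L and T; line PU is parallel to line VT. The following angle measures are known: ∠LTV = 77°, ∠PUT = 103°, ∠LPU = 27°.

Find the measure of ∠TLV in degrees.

∠TLV = 76°

1. ∠LUP = 77°  [PU∥VT, corresponding at U]
2. ∠PLU = 76°  [△LPU]
3. ∠TLV = 76°  [P on LV, U on LT]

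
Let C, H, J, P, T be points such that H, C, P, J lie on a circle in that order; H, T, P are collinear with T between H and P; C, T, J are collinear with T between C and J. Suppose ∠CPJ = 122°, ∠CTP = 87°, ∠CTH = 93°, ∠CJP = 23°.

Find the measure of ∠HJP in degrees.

∠HJP = 81°

1. ∠JCP = 35°  [△CPJ]
2. ∠JTP = 93°  [vertical angles at T]
3. ∠HPJ = 64°  [△PTJ]
4. ∠JHP = 35°  [same arc PJ]
5. ∠HJP = 81°  [△HPJ]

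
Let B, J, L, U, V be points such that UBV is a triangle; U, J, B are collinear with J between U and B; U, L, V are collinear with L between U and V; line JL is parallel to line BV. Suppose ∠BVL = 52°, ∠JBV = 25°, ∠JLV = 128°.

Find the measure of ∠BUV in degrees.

1. ∠BVU = 52°  [L on ray VU]
2. ∠UBV = 25°  [J on ray BU]
3. ∠BUV = 103°  [△UBV]

∠BUV = 103°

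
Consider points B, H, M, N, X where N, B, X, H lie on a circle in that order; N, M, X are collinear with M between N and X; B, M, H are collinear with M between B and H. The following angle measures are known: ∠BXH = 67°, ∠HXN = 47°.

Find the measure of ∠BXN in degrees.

1. ∠BNH = 113°  [cyclic NBXH, opposite ∠N+∠X]
2. ∠HBN = 47°  [same arc NH]
3. ∠BHN = 20°  [△NBH]
4. ∠BXN = 20°  [same arc NB]

∠BXN = 20°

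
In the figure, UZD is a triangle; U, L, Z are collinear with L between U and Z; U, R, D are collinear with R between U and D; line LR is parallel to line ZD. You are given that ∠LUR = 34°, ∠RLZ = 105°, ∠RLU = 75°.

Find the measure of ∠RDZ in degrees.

∠RDZ = 71°

1. ∠LRU = 71°  [△ULR]
2. ∠DRL = 109°  [linear pair at R on UD]
3. ∠RDZ = 71°  [LR∥ZD, co-interior at D–R]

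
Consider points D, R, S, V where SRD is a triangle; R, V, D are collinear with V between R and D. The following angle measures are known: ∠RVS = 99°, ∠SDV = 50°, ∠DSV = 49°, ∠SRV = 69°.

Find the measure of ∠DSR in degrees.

1. ∠RDS = 50°  [V on ray DR]
2. ∠DRS = 69°  [V on ray RD]
3. ∠DSR = 61°  [△SRD]

∠DSR = 61°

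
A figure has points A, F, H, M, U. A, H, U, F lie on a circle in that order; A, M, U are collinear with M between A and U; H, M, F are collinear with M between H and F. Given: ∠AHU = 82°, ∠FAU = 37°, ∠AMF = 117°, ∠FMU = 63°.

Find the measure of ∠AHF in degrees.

1. ∠AFU = 98°  [cyclic AHUF, opposite ∠H+∠F]
2. ∠AUF = 45°  [△AUF]
3. ∠AHF = 45°  [same arc AF]

∠AHF = 45°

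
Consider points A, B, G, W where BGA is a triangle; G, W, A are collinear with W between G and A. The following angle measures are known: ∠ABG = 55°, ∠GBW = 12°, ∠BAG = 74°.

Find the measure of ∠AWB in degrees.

1. ∠AGB = 51°  [△BGA]
2. ∠BGW = 51°  [W on ray GA]
3. ∠BWG = 117°  [△BGW]
4. ∠AWB = 63°  [linear pair at W on GA]

∠AWB = 63°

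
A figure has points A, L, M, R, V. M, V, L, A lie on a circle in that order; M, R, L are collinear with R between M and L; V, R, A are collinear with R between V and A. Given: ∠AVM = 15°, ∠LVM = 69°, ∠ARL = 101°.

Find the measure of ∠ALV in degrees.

1. ∠ALM = 15°  [same arc MA]
2. ∠LAM = 111°  [cyclic MVLA, opposite ∠V+∠A]
3. ∠LAV = 64°  [△LRA]
4. ∠AML = 54°  [△MLA]
5. ∠AVL = 54°  [same arc LA]
6. ∠ALV = 62°  [△VLA]

∠ALV = 62°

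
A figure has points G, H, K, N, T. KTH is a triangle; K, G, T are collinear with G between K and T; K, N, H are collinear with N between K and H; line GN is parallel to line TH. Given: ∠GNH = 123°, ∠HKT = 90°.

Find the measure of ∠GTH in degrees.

∠GTH = 33°

1. ∠GNK = 57°  [linear pair at N on KH]
2. ∠GKN = 90°  [G on KT, N on KH]
3. ∠KGN = 33°  [△KGN]
4. ∠NGT = 147°  [linear pair at G on KT]
5. ∠GTH = 33°  [GN∥TH, co-interior at T–G]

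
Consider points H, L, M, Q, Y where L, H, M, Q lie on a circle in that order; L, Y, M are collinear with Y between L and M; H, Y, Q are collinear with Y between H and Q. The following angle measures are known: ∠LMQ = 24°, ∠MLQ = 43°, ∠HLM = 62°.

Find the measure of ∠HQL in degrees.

1. ∠LQM = 113°  [△LMQ]
2. ∠LHM = 67°  [cyclic LHMQ, opposite ∠H+∠Q]
3. ∠HML = 51°  [△LHM]
4. ∠HQL = 51°  [same arc LH]

∠HQL = 51°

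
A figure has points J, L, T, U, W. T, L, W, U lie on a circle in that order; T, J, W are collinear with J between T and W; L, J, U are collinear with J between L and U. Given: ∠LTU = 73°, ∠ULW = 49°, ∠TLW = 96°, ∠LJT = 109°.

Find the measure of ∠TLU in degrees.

1. ∠UTW = 49°  [same arc WU]
2. ∠TUW = 84°  [cyclic TLWU, opposite ∠L+∠U]
3. ∠TWU = 47°  [△TWU]
4. ∠TLU = 47°  [same arc TU]

∠TLU = 47°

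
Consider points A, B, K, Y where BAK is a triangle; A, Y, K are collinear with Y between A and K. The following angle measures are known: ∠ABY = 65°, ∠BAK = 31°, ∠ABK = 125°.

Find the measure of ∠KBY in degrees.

1. ∠AKB = 24°  [△BAK]
2. ∠BAY = 31°  [Y on ray AK]
3. ∠BKY = 24°  [Y on ray KA]
4. ∠AYB = 84°  [△BAY]
5. ∠BYK = 96°  [linear pair at Y on AK]
6. ∠KBY = 60°  [△BYK]

∠KBY = 60°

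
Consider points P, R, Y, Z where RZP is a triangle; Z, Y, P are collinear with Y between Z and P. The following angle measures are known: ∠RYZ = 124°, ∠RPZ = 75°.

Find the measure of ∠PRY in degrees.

∠PRY = 49°

1. ∠PYR = 56°  [linear pair at Y on ZP]
2. ∠RPY = 75°  [Y on ray PZ]
3. ∠PRY = 49°  [△RYP]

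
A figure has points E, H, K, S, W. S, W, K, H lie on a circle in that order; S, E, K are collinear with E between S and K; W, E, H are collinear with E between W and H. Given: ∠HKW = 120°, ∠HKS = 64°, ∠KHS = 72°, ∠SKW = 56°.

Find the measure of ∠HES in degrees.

∠HES = 80°

1. ∠HSK = 44°  [△SKH]
2. ∠SHW = 56°  [same arc SW]
3. ∠HES = 80°  [△SEH]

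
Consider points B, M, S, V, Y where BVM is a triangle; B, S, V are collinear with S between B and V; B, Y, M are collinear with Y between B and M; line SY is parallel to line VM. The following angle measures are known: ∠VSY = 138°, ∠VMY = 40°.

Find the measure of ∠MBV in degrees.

∠MBV = 98°

1. ∠BSY = 42°  [linear pair at S on BV]
2. ∠BMV = 40°  [Y on ray MB]
3. ∠BVM = 42°  [SY∥VM, corresponding at S]
4. ∠MBV = 98°  [△BVM]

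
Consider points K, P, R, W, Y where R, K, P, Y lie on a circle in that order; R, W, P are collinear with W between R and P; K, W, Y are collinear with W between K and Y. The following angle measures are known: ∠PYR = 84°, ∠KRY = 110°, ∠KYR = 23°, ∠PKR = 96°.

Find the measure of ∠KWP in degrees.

1. ∠RKY = 47°  [△RKY]
2. ∠KPR = 23°  [same arc RK]
3. ∠KRP = 61°  [△RKP]
4. ∠KWR = 72°  [△RWK]
5. ∠KWP = 108°  [linear pair at W on RP]

∠KWP = 108°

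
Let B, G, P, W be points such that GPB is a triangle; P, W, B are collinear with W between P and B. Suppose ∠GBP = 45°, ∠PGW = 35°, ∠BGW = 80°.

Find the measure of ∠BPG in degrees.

1. ∠GBW = 45°  [W on ray BP]
2. ∠BWG = 55°  [△GWB]
3. ∠GWP = 125°  [linear pair at W on PB]
4. ∠GPW = 20°  [△GPW]
5. ∠BPG = 20°  [W on ray PB]

∠BPG = 20°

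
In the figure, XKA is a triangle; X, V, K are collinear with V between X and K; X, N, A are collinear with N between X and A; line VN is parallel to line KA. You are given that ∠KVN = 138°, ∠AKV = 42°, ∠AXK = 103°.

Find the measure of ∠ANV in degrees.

∠ANV = 145°

1. ∠NVX = 42°  [linear pair at V on XK]
2. ∠NXV = 103°  [V on XK, N on XA]
3. ∠VNX = 35°  [△XVN]
4. ∠ANV = 145°  [linear pair at N on XA]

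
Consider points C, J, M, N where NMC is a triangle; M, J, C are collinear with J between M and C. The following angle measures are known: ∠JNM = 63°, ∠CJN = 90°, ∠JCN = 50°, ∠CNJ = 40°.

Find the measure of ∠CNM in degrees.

1. ∠MJN = 90°  [linear pair at J on MC]
2. ∠MCN = 50°  [J on ray CM]
3. ∠JMN = 27°  [△NMJ]
4. ∠CMN = 27°  [J on ray MC]
5. ∠CNM = 103°  [△NMC]

∠CNM = 103°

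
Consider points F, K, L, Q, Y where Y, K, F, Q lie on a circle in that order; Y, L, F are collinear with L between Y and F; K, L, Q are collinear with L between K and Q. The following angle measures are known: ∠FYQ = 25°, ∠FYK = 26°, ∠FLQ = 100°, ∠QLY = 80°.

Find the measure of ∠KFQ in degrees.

1. ∠FKQ = 25°  [same arc FQ]
2. ∠FQK = 26°  [same arc KF]
3. ∠KFQ = 129°  [△KFQ]

∠KFQ = 129°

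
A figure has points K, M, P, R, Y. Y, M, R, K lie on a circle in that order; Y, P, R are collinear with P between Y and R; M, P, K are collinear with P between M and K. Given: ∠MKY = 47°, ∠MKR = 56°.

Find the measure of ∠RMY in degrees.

∠RMY = 77°

1. ∠MRY = 47°  [same arc YM]
2. ∠MYR = 56°  [same arc MR]
3. ∠RMY = 77°  [△YMR]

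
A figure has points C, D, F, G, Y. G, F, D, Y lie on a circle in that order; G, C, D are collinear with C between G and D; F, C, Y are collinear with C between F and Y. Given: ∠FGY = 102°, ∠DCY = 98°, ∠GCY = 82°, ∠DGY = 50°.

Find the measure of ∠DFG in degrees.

1. ∠FDY = 78°  [cyclic GFDY, opposite ∠G+∠D]
2. ∠DCF = 82°  [vertical angles at C]
3. ∠DFY = 50°  [same arc DY]
4. ∠DYF = 52°  [△FDY]
5. ∠FDG = 48°  [△FCD]
6. ∠DGF = 52°  [same arc FD]
7. ∠DFG = 80°  [△GFD]

∠DFG = 80°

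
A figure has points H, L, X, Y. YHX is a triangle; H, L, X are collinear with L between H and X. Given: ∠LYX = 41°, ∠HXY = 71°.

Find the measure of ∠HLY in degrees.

∠HLY = 112°

1. ∠LXY = 71°  [L on ray XH]
2. ∠XLY = 68°  [△YLX]
3. ∠HLY = 112°  [linear pair at L on HX]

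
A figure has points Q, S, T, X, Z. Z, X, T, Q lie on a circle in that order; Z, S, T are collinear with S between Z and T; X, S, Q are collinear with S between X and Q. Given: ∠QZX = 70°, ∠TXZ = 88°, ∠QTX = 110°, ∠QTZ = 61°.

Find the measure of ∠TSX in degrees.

∠TSX = 104°

1. ∠TQZ = 92°  [cyclic ZXTQ, opposite ∠X+∠Q]
2. ∠QXZ = 61°  [same arc ZQ]
3. ∠QZT = 27°  [△ZTQ]
4. ∠XQZ = 49°  [△ZXQ]
5. ∠QXT = 27°  [same arc TQ]
6. ∠XTZ = 49°  [same arc ZX]
7. ∠TSX = 104°  [△XST]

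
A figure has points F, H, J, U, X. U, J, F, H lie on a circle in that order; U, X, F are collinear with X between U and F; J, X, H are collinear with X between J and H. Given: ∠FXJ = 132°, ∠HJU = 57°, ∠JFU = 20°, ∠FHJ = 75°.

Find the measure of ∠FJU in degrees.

∠FJU = 85°

1. ∠JXU = 48°  [linear pair at X on UF]
2. ∠FUJ = 75°  [△UXJ]
3. ∠FJU = 85°  [△UJF]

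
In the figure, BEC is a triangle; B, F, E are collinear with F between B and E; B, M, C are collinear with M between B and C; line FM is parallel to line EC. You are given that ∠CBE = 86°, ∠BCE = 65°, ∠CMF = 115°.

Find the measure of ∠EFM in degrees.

1. ∠BEC = 29°  [△BEC]
2. ∠BFM = 29°  [FM∥EC, corresponding at F]
3. ∠EFM = 151°  [linear pair at F on BE]

∠EFM = 151°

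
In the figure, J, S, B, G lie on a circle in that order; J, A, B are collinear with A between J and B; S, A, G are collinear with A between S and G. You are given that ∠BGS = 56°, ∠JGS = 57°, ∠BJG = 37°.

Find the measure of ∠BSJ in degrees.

1. ∠BJS = 56°  [same arc SB]
2. ∠JBS = 57°  [same arc JS]
3. ∠BSJ = 67°  [△JSB]

∠BSJ = 67°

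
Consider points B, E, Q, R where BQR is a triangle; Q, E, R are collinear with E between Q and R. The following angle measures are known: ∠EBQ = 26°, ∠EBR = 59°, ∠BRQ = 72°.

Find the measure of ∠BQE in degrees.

1. ∠BRE = 72°  [E on ray RQ]
2. ∠BER = 49°  [△BER]
3. ∠BEQ = 131°  [linear pair at E on QR]
4. ∠BQE = 23°  [△BQE]

∠BQE = 23°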